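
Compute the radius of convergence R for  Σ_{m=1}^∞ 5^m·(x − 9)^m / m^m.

R = ∞

Applying the root test, |a_m|^(1/m) = 5/m → 0.
The limit is 0 for every x, so R = ∞.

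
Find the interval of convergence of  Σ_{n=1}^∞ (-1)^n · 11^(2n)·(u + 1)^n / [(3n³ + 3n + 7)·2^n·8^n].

Ratio test: |a_{n+1}/a_n| = [(3n³ + 3n + 7)/(3(n+1)³ + 3(n+1) + 7)] · 121/(2·8) → 121/16 as n → ∞.
The series converges when 121/16 · |u + 1| < 1, giving R = 16/121.
When u = -105/121, the terms are on the order of 1/n³, so the series converges absolutely by comparison with the p-series (p = 3 > 1).
At u = -137/121: the terms are on the order of 1/n³, so the series converges absolutely by comparison with the p-series (p = 3 > 1).

[-137/121, -105/121]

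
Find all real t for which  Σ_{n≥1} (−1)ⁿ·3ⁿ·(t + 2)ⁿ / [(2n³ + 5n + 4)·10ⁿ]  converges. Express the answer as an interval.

Ratio test: |a_{n+1}/a_n| = [(2n³ + 5n + 4)/(2(n+1)³ + 5(n+1) + 4)] · 3/10 → 3/10 as n → ∞.
Hence the series converges for |t + 2| < 1/(3/10) = 10/3, so the radius of convergence is 10/3.
When t = 4/3, absolute convergence follows by limit comparison with Σ 1/n³.
Check t = -16/3: absolute convergence follows by limit comparison with Σ 1/n³.

[-16/3, 4/3]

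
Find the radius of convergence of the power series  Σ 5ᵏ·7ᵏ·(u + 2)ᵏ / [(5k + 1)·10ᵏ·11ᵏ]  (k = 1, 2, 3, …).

Ratio test: |a_{k+1}/a_k| = [(5k + 1)/(5(k+1) + 1)] · 5·7/(10·11) → 7/22 as k → ∞.
Thus R = 1/(7/22) = 22/7.

R = 22/7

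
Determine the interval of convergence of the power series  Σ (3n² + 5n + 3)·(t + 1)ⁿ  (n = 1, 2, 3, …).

Ratio test: |a_{n+1}/a_n| = (3(n+1)² + 5(n+1) + 3)/(3n² + 5n + 3) → 1 as n → ∞.
So the series converges when |t + 1| < 1 and diverges when |t + 1| > 1; R = 1.
Check t = 0: the n-th term does not approach 0; divergence by the term test.
At t = -2: the terms have absolute value of order n², which does not tend to 0, so the series diverges by the divergence test.

(-2, 0)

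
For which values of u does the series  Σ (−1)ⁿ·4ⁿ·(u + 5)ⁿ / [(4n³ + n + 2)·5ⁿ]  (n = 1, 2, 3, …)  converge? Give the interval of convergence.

Apply the ratio test: |a_{n+1}| / |a_n| = [(4n³ + n + 2)/(4(n+1)³ + (n+1) + 2)] · 4/5, which tends to 4/5 as n → ∞.
Convergence for |u + 5| · 4/5 < 1, i.e. |u + 5| < 5/4. So R = 5/4.
Check u = -15/4: absolute convergence follows by limit comparison with Σ 1/n³.
Endpoint u = -25/4: the terms are on the order of 1/n³, so the series converges absolutely by comparison with the p-series (p = 3 > 1).

[-25/4, -15/4]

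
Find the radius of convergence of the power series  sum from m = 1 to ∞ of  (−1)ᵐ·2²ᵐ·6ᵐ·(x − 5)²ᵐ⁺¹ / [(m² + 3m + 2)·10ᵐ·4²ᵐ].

R = 2√15/3

The ratio of consecutive coefficients is [(m² + 3m + 2)/((m+1)² + 3(m+1) + 2)] · 4·6/(10·16) → 3/20.
Writing y = (x − 5)², the series in y has radius 20/3, so |x − 5| < √(20/3) and R = 2√15/3.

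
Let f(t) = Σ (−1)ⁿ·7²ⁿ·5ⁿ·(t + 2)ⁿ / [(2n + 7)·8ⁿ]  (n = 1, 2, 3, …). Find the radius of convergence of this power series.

Apply the ratio test: |a_{n+1}| / |a_n| = [(2n + 7)/(2(n+1) + 7)] · 49·5/8, which tends to 245/8 as n → ∞.
Convergence for |t + 2| · 245/8 < 1, i.e. |t + 2| < 8/245. So R = 8/245.

R = 8/245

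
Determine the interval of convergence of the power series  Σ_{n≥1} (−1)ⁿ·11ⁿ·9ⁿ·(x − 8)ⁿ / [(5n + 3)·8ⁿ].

(784/99, 800/99]

Ratio test: |a_{n+1}/a_n| = [(5n + 3)/(5(n+1) + 3)] · 11·9/8 → 99/8 as n → ∞.
The series converges when 99/8 · |x − 8| < 1, giving R = 8/99.
At x = 800/99: convergence follows from the alternating series test (terms decrease monotonically to 0).
Endpoint x = 784/99: the terms behave like c/n; limit comparison with the harmonic series gives divergence.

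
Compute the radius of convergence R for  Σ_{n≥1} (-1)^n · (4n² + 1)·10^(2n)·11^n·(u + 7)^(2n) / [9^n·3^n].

Apply the ratio test: |a_{n+1}| / |a_n| = [(4(n+1)² + 1)/(4n² + 1)] · 100·11/(9·3), which tends to 1100/27 as n → ∞.
Successive powers of (u + 7) differ by 2, so the series converges when |u + 7|² · 1100/27 < 1, i.e. |u + 7| < √(27/1100). So R = 3√33/110.

R = 3√33/110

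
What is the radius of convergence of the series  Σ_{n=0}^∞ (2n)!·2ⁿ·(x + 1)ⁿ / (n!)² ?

R = 1/8

The ratio of consecutive coefficients is (2n+1)·(2n+2)/(n+1)² · 2 → 8.
The series converges when 8 · |x + 1| < 1, giving R = 1/8.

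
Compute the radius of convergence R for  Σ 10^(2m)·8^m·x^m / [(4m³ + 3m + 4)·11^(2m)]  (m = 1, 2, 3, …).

R = 121/800

Ratio test: |a_{m+1}/a_m| = [(4m³ + 3m + 4)/(4(m+1)³ + 3(m+1) + 4)] · 100·8/121 → 800/121 as m → ∞.
Hence the series converges for |x| < 1/(800/121) = 121/800, so the radius of convergence is 121/800.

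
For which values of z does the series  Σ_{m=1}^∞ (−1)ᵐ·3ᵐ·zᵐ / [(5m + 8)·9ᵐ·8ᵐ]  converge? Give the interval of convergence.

By the ratio test, |a_{m+1}/a_m| = [(5m + 8)/(5(m+1) + 8)] · 3/(9·8) → 1/24.
Thus R = 1/(1/24) = 24.
Check z = 24: the terms alternate in sign and decrease monotonically to 0 in absolute value (size ~ c/m), so the alternating series test gives convergence.
Endpoint z = -24: the terms are asymptotic to a nonzero constant times 1/m, so the series diverges by limit comparison with Σ 1/m.

(-24, 24]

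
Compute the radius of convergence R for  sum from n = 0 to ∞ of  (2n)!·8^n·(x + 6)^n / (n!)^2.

Apply the ratio test: |a_{n+1}| / |a_n| = (2n+1)·(2n+2)/(n+1)² · 8, which tends to 32 as n → ∞.
Hence the series converges for |x + 6| < 1/(32) = 1/32, so the radius of convergence is 1/32.

R = 1/32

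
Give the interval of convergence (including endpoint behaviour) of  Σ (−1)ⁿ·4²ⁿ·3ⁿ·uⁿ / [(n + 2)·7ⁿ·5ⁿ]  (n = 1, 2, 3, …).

(-35/48, 35/48]

Apply the ratio test: |a_{n+1}| / |a_n| = [(n + 2)/((n+1) + 2)] · 16·3/(7·5), which tends to 48/35 as n → ∞.
Convergence for |u| · 48/35 < 1, i.e. |u| < 35/48. So R = 35/48.
Check u = 35/48: convergence follows from the alternating series test (terms decrease monotonically to 0).
Check u = -35/48: the terms behave like c/n; limit comparison with the harmonic series gives divergence.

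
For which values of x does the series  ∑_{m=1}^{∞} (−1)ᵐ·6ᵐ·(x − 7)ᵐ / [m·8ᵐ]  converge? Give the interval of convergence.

By the ratio test, |a_{m+1}/a_m| = [m/(m+1)] · 6/8 → 3/4.
Hence the series converges for |x − 7| < 1/(3/4) = 4/3, so the radius of convergence is 4/3.
Endpoint x = 25/3: convergence follows from the alternating series test (terms decrease monotonically to 0).
Check x = 17/3: the terms are asymptotic to a nonzero constant times 1/m, so the series diverges by limit comparison with Σ 1/m.

(17/3, 25/3]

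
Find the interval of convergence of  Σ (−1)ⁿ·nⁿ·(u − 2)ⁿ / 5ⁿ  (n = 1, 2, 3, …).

Applying the root test, |a_n|^(1/n) = n/5 → ∞.
The root grows without bound, so R = 0 (convergence only at u = 2).

{2}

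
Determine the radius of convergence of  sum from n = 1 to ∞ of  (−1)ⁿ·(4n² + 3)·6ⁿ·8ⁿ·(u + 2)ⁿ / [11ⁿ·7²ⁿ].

R = 539/48

Ratio test: |a_{n+1}/a_n| = [(4(n+1)² + 3)/(4n² + 3)] · 6·8/(11·49) → 48/539 as n → ∞.
Convergence for |u + 2| · 48/539 < 1, i.e. |u + 2| < 539/48. So R = 539/48.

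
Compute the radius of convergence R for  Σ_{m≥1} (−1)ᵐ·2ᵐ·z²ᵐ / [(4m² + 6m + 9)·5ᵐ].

By the ratio test, |a_{m+1}/a_m| = [(4m² + 6m + 9)/(4(m+1)² + 6(m+1) + 9)] · 2/5 → 2/5.
Successive powers of z differ by 2, so the series converges when |z|² · 2/5 < 1, i.e. |z| < √(5/2). So R = √10/2.

R = √10/2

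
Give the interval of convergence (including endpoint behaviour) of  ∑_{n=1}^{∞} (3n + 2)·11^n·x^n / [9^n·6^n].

The ratio of consecutive coefficients is [(3(n+1) + 2)/(3n + 2)] · 11/(9·6) → 11/54.
Convergence for |x| · 11/54 < 1, i.e. |x| < 54/11. So R = 54/11.
When x = 54/11, the terms have absolute value of order n, which does not tend to 0, so the series diverges by the divergence test.
Endpoint x = -54/11: the n-th term does not approach 0; divergence by the term test.

(-54/11, 54/11)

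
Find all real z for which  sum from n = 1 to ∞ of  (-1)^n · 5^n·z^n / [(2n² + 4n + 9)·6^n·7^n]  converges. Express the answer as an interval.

By the ratio test, |a_{n+1}/a_n| = [(2n² + 4n + 9)/(2(n+1)² + 4(n+1) + 9)] · 5/(6·7) → 5/42.
Hence the series converges for |z| < 1/(5/42) = 42/5, so the radius of convergence is 42/5.
Check z = 42/5: absolute convergence follows by limit comparison with Σ 1/n².
When z = -42/5, the series is dominated by a constant times Σ 1/n², which converges (p = 2 > 1).

[-42/5, 42/5]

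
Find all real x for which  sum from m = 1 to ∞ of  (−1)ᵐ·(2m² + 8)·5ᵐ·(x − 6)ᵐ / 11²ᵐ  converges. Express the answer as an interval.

By the ratio test, |a_{m+1}/a_m| = [(2(m+1)² + 8)/(2m² + 8)] · 5/121 → 5/121.
Convergence for |x − 6| · 5/121 < 1, i.e. |x − 6| < 121/5. So R = 121/5.
At x = 151/5: the terms have absolute value of order m², which does not tend to 0, so the series diverges by the divergence test.
At x = -91/5: the terms do not tend to 0, so the series diverges.

(-91/5, 151/5)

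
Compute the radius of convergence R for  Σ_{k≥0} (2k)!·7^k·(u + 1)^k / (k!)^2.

The ratio of consecutive coefficients is (2k+1)·(2k+2)/(k+1)² · 7 → 28.
Convergence for |u + 1| · 28 < 1, i.e. |u + 1| < 1/28. So R = 1/28.

R = 1/28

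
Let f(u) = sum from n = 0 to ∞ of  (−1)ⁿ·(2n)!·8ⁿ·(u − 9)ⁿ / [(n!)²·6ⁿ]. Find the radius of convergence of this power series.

R = 3/16

By the ratio test, |a_{n+1}/a_n| = (2n+1)·(2n+2)/(n+1)² · 8/6 → 16/3.
Hence the series converges for |u − 9| < 1/(16/3) = 3/16, so the radius of convergence is 3/16.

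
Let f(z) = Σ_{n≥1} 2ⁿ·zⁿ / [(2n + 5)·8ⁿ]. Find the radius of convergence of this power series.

Ratio test: |a_{n+1}/a_n| = [(2n + 5)/(2(n+1) + 5)] · 2/8 → 1/4 as n → ∞.
Convergence for |z| · 1/4 < 1, i.e. |z| < 4. So R = 4.

R = 4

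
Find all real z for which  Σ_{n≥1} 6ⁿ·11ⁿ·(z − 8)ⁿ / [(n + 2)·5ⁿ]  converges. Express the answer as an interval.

[523/66, 533/66)

Apply the ratio test: |a_{n+1}| / |a_n| = [(n + 2)/((n+1) + 2)] · 6·11/5, which tends to 66/5 as n → ∞.
The series converges when 66/5 · |z − 8| < 1, giving R = 5/66.
At z = 533/66: the terms behave like c/n; limit comparison with the harmonic series gives divergence.
Endpoint z = 523/66: the terms alternate in sign and decrease monotonically to 0 in absolute value (size ~ c/n), so the alternating series test gives convergence.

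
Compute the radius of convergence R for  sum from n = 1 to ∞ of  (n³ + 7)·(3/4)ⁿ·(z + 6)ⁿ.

R = 4/3

Apply the ratio test: |a_{n+1}| / |a_n| = [((n+1)³ + 7)/(n³ + 7)] · 3/4, which tends to 3/4 as n → ∞.
Convergence for |z + 6| · 3/4 < 1, i.e. |z + 6| < 4/3. So R = 4/3.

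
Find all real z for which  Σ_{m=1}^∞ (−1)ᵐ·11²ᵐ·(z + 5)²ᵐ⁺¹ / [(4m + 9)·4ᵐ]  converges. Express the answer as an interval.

[-57/11, -53/11]

Ratio test: |a_{m+1}/a_m| = [(4m + 9)/(4(m+1) + 9)] · 121/4 → 121/4 as m → ∞.
Writing y = (z + 5)², the series in y has radius 4/121, so |z + 5| < √(4/121) = 2/11 and R = 2/11.
Endpoint z = -53/11: the terms alternate in sign and decrease monotonically to 0 in absolute value (size ~ c/m), so the alternating series test gives convergence.
Check z = -57/11: an alternating series whose terms decrease to 0 in absolute value, so it converges by the Leibniz criterion.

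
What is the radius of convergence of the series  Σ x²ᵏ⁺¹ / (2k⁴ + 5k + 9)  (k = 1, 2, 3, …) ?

R = 1

The ratio of consecutive coefficients is (2k⁴ + 5k + 9)/(2(k+1)⁴ + 5(k+1) + 9) → 1.
Successive powers of x differ by 2, so the series converges when |x|² · 1 < 1, i.e. |x| < √(1) = 1. So R = 1.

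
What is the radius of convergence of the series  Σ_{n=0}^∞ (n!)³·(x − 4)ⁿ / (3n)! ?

By the ratio test, |a_{n+1}/a_n| = (n+1)³/[(3n+1)·(3n+2)·(3n+3)] → 1/27.
The series converges when 1/27 · |x − 4| < 1, giving R = 27.

R = 27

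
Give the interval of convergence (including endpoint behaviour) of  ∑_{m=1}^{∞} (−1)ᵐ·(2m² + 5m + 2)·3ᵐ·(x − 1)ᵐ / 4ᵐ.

By the ratio test, |a_{m+1}/a_m| = [(2(m+1)² + 5(m+1) + 2)/(2m² + 5m + 2)] · 3/4 → 3/4.
The series converges when 3/4 · |x − 1| < 1, giving R = 4/3.
At x = 7/3: the terms do not tend to 0, so the series diverges.
Endpoint x = -1/3: the terms do not tend to 0, so the series diverges.

(-1/3, 7/3)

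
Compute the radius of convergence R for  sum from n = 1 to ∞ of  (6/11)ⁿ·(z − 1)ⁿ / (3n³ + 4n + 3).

R = 11/6

By the ratio test, |a_{n+1}/a_n| = [(3n³ + 4n + 3)/(3(n+1)³ + 4(n+1) + 3)] · 6/11 → 6/11.
Thus R = 1/(6/11) = 11/6.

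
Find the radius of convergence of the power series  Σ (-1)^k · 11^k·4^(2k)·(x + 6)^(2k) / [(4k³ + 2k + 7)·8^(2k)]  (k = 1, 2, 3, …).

The ratio of consecutive coefficients is [(4k³ + 2k + 7)/(4(k+1)³ + 2(k+1) + 7)] · 11·16/64 → 11/4.
Writing y = (x + 6)², the series in y has radius 4/11, so |x + 6| < √(4/11) and R = 2√11/11.

R = 2√11/11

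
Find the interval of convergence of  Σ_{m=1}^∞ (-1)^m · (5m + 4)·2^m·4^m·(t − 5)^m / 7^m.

The ratio of consecutive coefficients is [(5(m+1) + 4)/(5m + 4)] · 2·4/7 → 8/7.
Convergence for |t − 5| · 8/7 < 1, i.e. |t − 5| < 7/8. So R = 7/8.
When t = 47/8, the m-th term does not approach 0; divergence by the term test.
Check t = 33/8: the terms have absolute value of order m, which does not tend to 0, so the series diverges by the divergence test.

(33/8, 47/8)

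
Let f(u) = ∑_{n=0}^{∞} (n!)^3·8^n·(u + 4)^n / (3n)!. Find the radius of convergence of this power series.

R = 27/8

Ratio test: |a_{n+1}/a_n| = (n+1)³/[(3n+1)·(3n+2)·(3n+3)] · 8 → 8/27 as n → ∞.
The series converges when 8/27 · |u + 4| < 1, giving R = 27/8.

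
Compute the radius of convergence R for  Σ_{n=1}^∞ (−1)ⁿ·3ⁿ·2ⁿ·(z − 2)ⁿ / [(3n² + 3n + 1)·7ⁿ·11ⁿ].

By the ratio test, |a_{n+1}/a_n| = [(3n² + 3n + 1)/(3(n+1)² + 3(n+1) + 1)] · 3·2/(7·11) → 6/77.
The series converges when 6/77 · |z − 2| < 1, giving R = 77/6.

R = 77/6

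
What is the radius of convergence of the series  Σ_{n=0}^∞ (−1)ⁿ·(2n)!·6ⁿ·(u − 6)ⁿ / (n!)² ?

By the ratio test, |a_{n+1}/a_n| = (2n+1)·(2n+2)/(n+1)² · 6 → 24.
Hence the series converges for |u − 6| < 1/(24) = 1/24, so the radius of convergence is 1/24.

R = 1/24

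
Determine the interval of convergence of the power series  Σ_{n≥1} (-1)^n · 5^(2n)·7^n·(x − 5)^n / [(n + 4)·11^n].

(864/175, 886/175]

Apply the ratio test: |a_{n+1}| / |a_n| = [(n + 4)/((n+1) + 4)] · 25·7/11, which tends to 175/11 as n → ∞.
Hence the series converges for |x − 5| < 1/(175/11) = 11/175, so the radius of convergence is 11/175.
At x = 886/175: an alternating series whose terms decrease to 0 in absolute value, so it converges by the Leibniz criterion.
Check x = 864/175: the terms are asymptotic to a nonzero constant times 1/n, so the series diverges by limit comparison with Σ 1/n.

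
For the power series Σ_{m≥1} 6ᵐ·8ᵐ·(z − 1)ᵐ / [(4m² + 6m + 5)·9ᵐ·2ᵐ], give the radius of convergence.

The ratio of consecutive coefficients is [(4m² + 6m + 5)/(4(m+1)² + 6(m+1) + 5)] · 6·8/(9·2) → 8/3.
The series converges when 8/3 · |z − 1| < 1, giving R = 3/8.

R = 3/8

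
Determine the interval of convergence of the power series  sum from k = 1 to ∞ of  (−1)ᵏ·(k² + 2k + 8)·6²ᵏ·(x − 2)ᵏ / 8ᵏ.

(16/9, 20/9)

By the ratio test, |a_{k+1}/a_k| = [((k+1)² + 2(k+1) + 8)/(k² + 2k + 8)] · 36/8 → 9/2.
Thus R = 1/(9/2) = 2/9.
Endpoint x = 20/9: the terms do not tend to 0, so the series diverges.
When x = 16/9, the terms do not tend to 0, so the series diverges.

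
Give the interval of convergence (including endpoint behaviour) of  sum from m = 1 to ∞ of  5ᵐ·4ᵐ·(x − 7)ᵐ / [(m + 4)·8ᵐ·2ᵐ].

[31/5, 39/5)

Ratio test: |a_{m+1}/a_m| = [(m + 4)/((m+1) + 4)] · 5·4/(8·2) → 5/4 as m → ∞.
Convergence for |x − 7| · 5/4 < 1, i.e. |x − 7| < 4/5. So R = 4/5.
Check x = 39/5: the terms are asymptotic to a nonzero constant times 1/m, so the series diverges by limit comparison with Σ 1/m.
Check x = 31/5: the terms alternate in sign and decrease monotonically to 0 in absolute value (size ~ c/m), so the alternating series test gives convergence.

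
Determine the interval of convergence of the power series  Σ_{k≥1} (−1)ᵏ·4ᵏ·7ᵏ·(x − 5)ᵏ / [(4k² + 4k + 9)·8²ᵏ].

The ratio of consecutive coefficients is [(4k² + 4k + 9)/(4(k+1)² + 4(k+1) + 9)] · 4·7/64 → 7/16.
The series converges when 7/16 · |x − 5| < 1, giving R = 16/7.
At x = 51/7: absolute convergence follows by limit comparison with Σ 1/k².
Check x = 19/7: the series is dominated by a constant times Σ 1/k², which converges (p = 2 > 1).

[19/7, 51/7]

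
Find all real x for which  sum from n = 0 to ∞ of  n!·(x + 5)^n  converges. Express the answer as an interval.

Ratio test: |a_{n+1}/a_n| = (n+1) → ∞ as n → ∞.
Since the ratio → ∞, the series diverges for every x ≠ -5, and R = 0.

{-5}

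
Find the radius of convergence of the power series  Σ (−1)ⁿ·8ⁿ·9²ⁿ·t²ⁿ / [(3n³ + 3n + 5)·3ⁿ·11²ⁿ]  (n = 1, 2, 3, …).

Ratio test: |a_{n+1}/a_n| = [(3n³ + 3n + 5)/(3(n+1)³ + 3(n+1) + 5)] · 8·81/(3·121) → 216/121 as n → ∞.
Since the exponent of t increases by 2 each term, convergence requires |t|² < 121/216, hence R = 11√6/36.

R = 11√6/36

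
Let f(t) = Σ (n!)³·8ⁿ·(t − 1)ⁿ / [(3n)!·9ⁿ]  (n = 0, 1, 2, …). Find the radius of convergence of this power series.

Apply the ratio test: |a_{n+1}| / |a_n| = (n+1)³/[(3n+1)·(3n+2)·(3n+3)] · 8/9, which tends to 8/243 as n → ∞.
Convergence for |t − 1| · 8/243 < 1, i.e. |t − 1| < 243/8. So R = 243/8.

R = 243/8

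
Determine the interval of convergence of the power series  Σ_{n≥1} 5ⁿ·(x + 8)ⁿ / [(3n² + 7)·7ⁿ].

[-47/5, -33/5]

By the ratio test, |a_{n+1}/a_n| = [(3n² + 7)/(3(n+1)² + 7)] · 5/7 → 5/7.
Hence the series converges for |x + 8| < 1/(5/7) = 7/5, so the radius of convergence is 7/5.
When x = -33/5, the terms are on the order of 1/n², so the series converges absolutely by comparison with the p-series (p = 2 > 1).
Endpoint x = -47/5: the series is dominated by a constant times Σ 1/n², which converges (p = 2 > 1).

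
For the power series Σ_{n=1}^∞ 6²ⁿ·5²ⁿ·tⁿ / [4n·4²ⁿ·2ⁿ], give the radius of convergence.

R = 8/225

By the ratio test, |a_{n+1}/a_n| = [4n/4(n+1)] · 36·25/(16·2) → 225/8.
The series converges when 225/8 · |t| < 1, giving R = 8/225.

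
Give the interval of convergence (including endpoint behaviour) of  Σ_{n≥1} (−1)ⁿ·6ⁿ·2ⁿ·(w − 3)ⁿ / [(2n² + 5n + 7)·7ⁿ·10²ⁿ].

[-166/3, 184/3]

Ratio test: |a_{n+1}/a_n| = [(2n² + 5n + 7)/(2(n+1)² + 5(n+1) + 7)] · 6·2/(7·100) → 3/175 as n → ∞.
Hence the series converges for |w − 3| < 1/(3/175) = 175/3, so the radius of convergence is 175/3.
When w = 184/3, absolute convergence follows by limit comparison with Σ 1/n².
Endpoint w = -166/3: the series is dominated by a constant times Σ 1/n², which converges (p = 2 > 1).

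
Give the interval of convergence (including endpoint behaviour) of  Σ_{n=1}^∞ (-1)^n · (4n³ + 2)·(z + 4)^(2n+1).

The ratio of consecutive coefficients is (4(n+1)³ + 2)/(4n³ + 2) → 1.
Since the exponent of (z + 4) increases by 2 each term, convergence requires |z + 4|² < 1, hence R = 1.
When z = -3, the terms have absolute value of order n³, which does not tend to 0, so the series diverges by the divergence test.
At z = -5: the terms do not tend to 0, so the series diverges.

(-5, -3)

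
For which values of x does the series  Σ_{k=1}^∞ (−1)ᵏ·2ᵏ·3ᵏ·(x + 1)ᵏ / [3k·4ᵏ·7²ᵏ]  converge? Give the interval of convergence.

By the ratio test, |a_{k+1}/a_k| = [3k/3(k+1)] · 2·3/(4·49) → 3/98.
The series converges when 3/98 · |x + 1| < 1, giving R = 98/3.
When x = 95/3, the terms alternate in sign and decrease monotonically to 0 in absolute value (size ~ c/k), so the alternating series test gives convergence.
At x = -101/3: the terms behave like c/k; limit comparison with the harmonic series gives divergence.

(-101/3, 95/3]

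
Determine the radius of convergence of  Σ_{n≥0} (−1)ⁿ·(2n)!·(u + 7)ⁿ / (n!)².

Ratio test: |a_{n+1}/a_n| = (2n+1)·(2n+2)/(n+1)² → 4 as n → ∞.
Thus R = 1/(4) = 1/4.

R = 1/4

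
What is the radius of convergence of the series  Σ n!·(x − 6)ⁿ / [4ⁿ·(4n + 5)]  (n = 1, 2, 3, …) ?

R = 0

Apply the ratio test: |a_{n+1}| / |a_n| = (n+1) · 1/4 · (4n + 5)/(4(n+1) + 5), which tends to ∞ as n → ∞.
The ratio grows without bound, so the series diverges whenever (x − 6) ≠ 0; it converges only at x = 6. R = 0.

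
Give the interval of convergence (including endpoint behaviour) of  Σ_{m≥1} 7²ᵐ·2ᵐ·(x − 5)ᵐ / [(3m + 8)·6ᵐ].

[242/49, 248/49)

The ratio of consecutive coefficients is [(3m + 8)/(3(m+1) + 8)] · 49·2/6 → 49/3.
Thus R = 1/(49/3) = 3/49.
At x = 248/49: the terms behave like c/m; limit comparison with the harmonic series gives divergence.
Check x = 242/49: the terms alternate in sign and decrease monotonically to 0 in absolute value (size ~ c/m), so the alternating series test gives convergence.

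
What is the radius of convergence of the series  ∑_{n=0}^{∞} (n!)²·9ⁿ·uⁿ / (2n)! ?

Apply the ratio test: |a_{n+1}| / |a_n| = (n+1)²/[(2n+1)·(2n+2)] · 9, which tends to 9/4 as n → ∞.
The series converges when 9/4 · |u| < 1, giving R = 4/9.

R = 4/9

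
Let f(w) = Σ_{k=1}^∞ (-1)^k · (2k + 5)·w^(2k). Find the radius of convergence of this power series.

By the ratio test, |a_{k+1}/a_k| = (2(k+1) + 5)/(2k + 5) → 1.
Since the exponent of w increases by 2 each term, convergence requires |w|² < 1, hence R = 1.

R = 1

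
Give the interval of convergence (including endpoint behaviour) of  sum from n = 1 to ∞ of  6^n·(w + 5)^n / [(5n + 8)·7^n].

Ratio test: |a_{n+1}/a_n| = [(5n + 8)/(5(n+1) + 8)] · 6/7 → 6/7 as n → ∞.
The series converges when 6/7 · |w + 5| < 1, giving R = 7/6.
Endpoint w = -23/6: the terms behave like c/n; limit comparison with the harmonic series gives divergence.
At w = -37/6: an alternating series whose terms decrease to 0 in absolute value, so it converges by the Leibniz criterion.

[-37/6, -23/6)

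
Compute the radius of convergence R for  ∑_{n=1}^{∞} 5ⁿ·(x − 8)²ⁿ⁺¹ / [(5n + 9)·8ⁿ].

R = 2√10/5

The ratio of consecutive coefficients is [(5n + 9)/(5(n+1) + 9)] · 5/8 → 5/8.
Writing y = (x − 8)², the series in y has radius 8/5, so |x − 8| < √(8/5) and R = 2√10/5.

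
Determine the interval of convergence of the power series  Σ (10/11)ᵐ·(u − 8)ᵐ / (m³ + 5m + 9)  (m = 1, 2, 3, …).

Ratio test: |a_{m+1}/a_m| = [(m³ + 5m + 9)/((m+1)³ + 5(m+1) + 9)] · 10/11 → 10/11 as m → ∞.
The series converges when 10/11 · |u − 8| < 1, giving R = 11/10.
When u = 91/10, absolute convergence follows by limit comparison with Σ 1/m³.
Endpoint u = 69/10: absolute convergence follows by limit comparison with Σ 1/m³.

[69/10, 91/10]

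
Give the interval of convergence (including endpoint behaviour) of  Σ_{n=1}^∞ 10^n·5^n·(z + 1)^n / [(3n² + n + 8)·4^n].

[-27/25, -23/25]

Apply the ratio test: |a_{n+1}| / |a_n| = [(3n² + n + 8)/(3(n+1)² + (n+1) + 8)] · 10·5/4, which tends to 25/2 as n → ∞.
The series converges when 25/2 · |z + 1| < 1, giving R = 2/25.
At z = -23/25: the series is dominated by a constant times Σ 1/n², which converges (p = 2 > 1).
Check z = -27/25: the terms are on the order of 1/n², so the series converges absolutely by comparison with the p-series (p = 2 > 1).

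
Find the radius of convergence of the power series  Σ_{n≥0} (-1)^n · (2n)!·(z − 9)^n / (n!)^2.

R = 1/4

Ratio test: |a_{n+1}/a_n| = (2n+1)·(2n+2)/(n+1)² → 4 as n → ∞.
The series converges when 4 · |z − 9| < 1, giving R = 1/4.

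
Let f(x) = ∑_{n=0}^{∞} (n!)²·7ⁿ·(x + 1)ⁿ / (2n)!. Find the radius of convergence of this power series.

R = 4/7

Ratio test: |a_{n+1}/a_n| = (n+1)²/[(2n+1)·(2n+2)] · 7 → 7/4 as n → ∞.
Thus R = 1/(7/4) = 4/7.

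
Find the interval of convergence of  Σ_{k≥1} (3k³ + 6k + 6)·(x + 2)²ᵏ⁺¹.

Apply the ratio test: |a_{k+1}| / |a_k| = (3(k+1)³ + 6(k+1) + 6)/(3k³ + 6k + 6), which tends to 1 as k → ∞.
Successive powers of (x + 2) differ by 2, so the series converges when |x + 2|² · 1 < 1, i.e. |x + 2| < √(1) = 1. So R = 1.
At x = -1: the terms have absolute value of order k³, which does not tend to 0, so the series diverges by the divergence test.
When x = -3, the terms do not tend to 0, so the series diverges.

(-3, -1)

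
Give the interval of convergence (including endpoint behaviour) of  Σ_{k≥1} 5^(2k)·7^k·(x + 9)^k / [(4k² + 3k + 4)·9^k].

By the ratio test, |a_{k+1}/a_k| = [(4k² + 3k + 4)/(4(k+1)² + 3(k+1) + 4)] · 25·7/9 → 175/9.
Thus R = 1/(175/9) = 9/175.
Check x = -1566/175: the terms are on the order of 1/k², so the series converges absolutely by comparison with the p-series (p = 2 > 1).
At x = -1584/175: the terms are on the order of 1/k², so the series converges absolutely by comparison with the p-series (p = 2 > 1).

[-1584/175, -1566/175]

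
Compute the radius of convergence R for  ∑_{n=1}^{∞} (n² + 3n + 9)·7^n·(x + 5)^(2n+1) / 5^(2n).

R = 5√7/7

By the ratio test, |a_{n+1}/a_n| = [((n+1)² + 3(n+1) + 9)/(n² + 3n + 9)] · 7/25 → 7/25.
Writing y = (x + 5)², the series in y has radius 25/7, so |x + 5| < √(25/7) and R = 5√7/7.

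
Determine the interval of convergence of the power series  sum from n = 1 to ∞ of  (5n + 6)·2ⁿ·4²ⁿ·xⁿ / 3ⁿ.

(-3/32, 3/32)

The ratio of consecutive coefficients is [(5(n+1) + 6)/(5n + 6)] · 2·16/3 → 32/3.
Thus R = 1/(32/3) = 3/32.
When x = 3/32, the terms do not tend to 0, so the series diverges.
Check x = -3/32: the n-th term does not approach 0; divergence by the term test.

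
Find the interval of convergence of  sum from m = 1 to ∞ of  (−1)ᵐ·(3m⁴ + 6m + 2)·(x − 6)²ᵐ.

The ratio of consecutive coefficients is (3(m+1)⁴ + 6(m+1) + 2)/(3m⁴ + 6m + 2) → 1.
Since the exponent of (x − 6) increases by 2 each term, convergence requires |x − 6|² < 1, hence R = 1.
Check x = 7: the terms do not tend to 0, so the series diverges.
When x = 5, the terms have absolute value of order m⁴, which does not tend to 0, so the series diverges by the divergence test.

(5, 7)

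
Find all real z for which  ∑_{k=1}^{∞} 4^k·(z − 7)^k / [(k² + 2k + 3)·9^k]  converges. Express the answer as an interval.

[19/4, 37/4]

By the ratio test, |a_{k+1}/a_k| = [(k² + 2k + 3)/((k+1)² + 2(k+1) + 3)] · 4/9 → 4/9.
Hence the series converges for |z − 7| < 1/(4/9) = 9/4, so the radius of convergence is 9/4.
When z = 37/4, absolute convergence follows by limit comparison with Σ 1/k².
Endpoint z = 19/4: the series is dominated by a constant times Σ 1/k², which converges (p = 2 > 1).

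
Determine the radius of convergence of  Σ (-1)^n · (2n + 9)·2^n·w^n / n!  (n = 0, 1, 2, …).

R = ∞

Apply the ratio test: |a_{n+1}| / |a_n| = (2(n+1) + 9)/(2n + 9) · 2 · 1/(n+1), which tends to 0 as n → ∞.
The ratio tends to 0 regardless of w, hence R = ∞.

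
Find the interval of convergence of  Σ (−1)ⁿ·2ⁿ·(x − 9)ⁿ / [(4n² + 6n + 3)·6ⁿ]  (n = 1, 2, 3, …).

Apply the ratio test: |a_{n+1}| / |a_n| = [(4n² + 6n + 3)/(4(n+1)² + 6(n+1) + 3)] · 2/6, which tends to 1/3 as n → ∞.
Convergence for |x − 9| · 1/3 < 1, i.e. |x − 9| < 3. So R = 3.
When x = 12, the terms are on the order of 1/n², so the series converges absolutely by comparison with the p-series (p = 2 > 1).
Check x = 6: the series is dominated by a constant times Σ 1/n², which converges (p = 2 > 1).

[6, 12]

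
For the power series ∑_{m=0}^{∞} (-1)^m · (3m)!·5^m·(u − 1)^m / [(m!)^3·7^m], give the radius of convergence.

The ratio of consecutive coefficients is (3m+1)·(3m+2)·(3m+3)/(m+1)³ · 5/7 → 135/7.
Convergence for |u − 1| · 135/7 < 1, i.e. |u − 1| < 7/135. So R = 7/135.

R = 7/135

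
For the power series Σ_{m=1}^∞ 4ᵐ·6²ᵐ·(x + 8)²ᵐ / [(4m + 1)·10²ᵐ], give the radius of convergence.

Apply the ratio test: |a_{m+1}| / |a_m| = [(4m + 1)/(4(m+1) + 1)] · 4·36/100, which tends to 36/25 as m → ∞.
Since the exponent of (x + 8) increases by 2 each term, convergence requires |x + 8|² < 25/36, hence R = 5/6.

R = 5/6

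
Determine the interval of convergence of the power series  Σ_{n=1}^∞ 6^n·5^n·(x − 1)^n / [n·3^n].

[9/10, 11/10)

Apply the ratio test: |a_{n+1}| / |a_n| = [n/(n+1)] · 6·5/3, which tends to 10 as n → ∞.
Convergence for |x − 1| · 10 < 1, i.e. |x − 1| < 1/10. So R = 1/10.
Check x = 11/10: the terms behave like c/n; limit comparison with the harmonic series gives divergence.
At x = 9/10: the terms alternate in sign and decrease monotonically to 0 in absolute value (size ~ c/n), so the alternating series test gives convergence.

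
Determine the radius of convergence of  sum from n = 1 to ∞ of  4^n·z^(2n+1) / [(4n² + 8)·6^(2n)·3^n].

By the ratio test, |a_{n+1}/a_n| = [(4n² + 8)/(4(n+1)² + 8)] · 4/(36·3) → 1/27.
Successive powers of z differ by 2, so the series converges when |z|² · 1/27 < 1, i.e. |z| < √(27). So R = 3√3.

R = 3√3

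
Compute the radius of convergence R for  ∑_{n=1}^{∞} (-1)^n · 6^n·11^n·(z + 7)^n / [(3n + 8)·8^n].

R = 4/33

Apply the ratio test: |a_{n+1}| / |a_n| = [(3n + 8)/(3(n+1) + 8)] · 6·11/8, which tends to 33/4 as n → ∞.
Convergence for |z + 7| · 33/4 < 1, i.e. |z + 7| < 4/33. So R = 4/33.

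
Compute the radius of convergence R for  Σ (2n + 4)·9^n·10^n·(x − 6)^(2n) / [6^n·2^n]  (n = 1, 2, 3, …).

The ratio of consecutive coefficients is [(2(n+1) + 4)/(2n + 4)] · 9·10/(6·2) → 15/2.
Since the exponent of (x − 6) increases by 2 each term, convergence requires |x − 6|² < 2/15, hence R = √30/15.

R = √30/15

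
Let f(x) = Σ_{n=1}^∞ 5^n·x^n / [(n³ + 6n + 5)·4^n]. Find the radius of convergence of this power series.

R = 4/5

Apply the ratio test: |a_{n+1}| / |a_n| = [(n³ + 6n + 5)/((n+1)³ + 6(n+1) + 5)] · 5/4, which tends to 5/4 as n → ∞.
The series converges when 5/4 · |x| < 1, giving R = 4/5.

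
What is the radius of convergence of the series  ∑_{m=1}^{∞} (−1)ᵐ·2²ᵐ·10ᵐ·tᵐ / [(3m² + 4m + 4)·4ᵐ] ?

Apply the ratio test: |a_{m+1}| / |a_m| = [(3m² + 4m + 4)/(3(m+1)² + 4(m+1) + 4)] · 4·10/4, which tends to 10 as m → ∞.
Thus R = 1/(10) = 1/10.

R = 1/10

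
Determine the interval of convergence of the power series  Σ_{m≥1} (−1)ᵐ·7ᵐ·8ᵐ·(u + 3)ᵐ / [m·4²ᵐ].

By the ratio test, |a_{m+1}/a_m| = [m/(m+1)] · 7·8/16 → 7/2.
Thus R = 1/(7/2) = 2/7.
At u = -19/7: the terms alternate in sign and decrease monotonically to 0 in absolute value (size ~ c/m), so the alternating series test gives convergence.
Endpoint u = -23/7: the terms are asymptotic to a nonzero constant times 1/m, so the series diverges by limit comparison with Σ 1/m.

(-23/7, -19/7]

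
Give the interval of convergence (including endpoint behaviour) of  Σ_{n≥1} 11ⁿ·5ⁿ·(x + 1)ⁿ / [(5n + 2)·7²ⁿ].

Ratio test: |a_{n+1}/a_n| = [(5n + 2)/(5(n+1) + 2)] · 11·5/49 → 55/49 as n → ∞.
Thus R = 1/(55/49) = 49/55.
At x = -6/55: the terms are asymptotic to a nonzero constant times 1/n, so the series diverges by limit comparison with Σ 1/n.
Endpoint x = -104/55: the terms alternate in sign and decrease monotonically to 0 in absolute value (size ~ c/n), so the alternating series test gives convergence.

[-104/55, -6/55)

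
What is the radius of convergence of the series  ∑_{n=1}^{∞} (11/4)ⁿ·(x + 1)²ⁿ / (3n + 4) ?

R = 2√11/11

Apply the ratio test: |a_{n+1}| / |a_n| = [(3n + 4)/(3(n+1) + 4)] · 11/4, which tends to 11/4 as n → ∞.
Successive powers of (x + 1) differ by 2, so the series converges when |x + 1|² · 11/4 < 1, i.e. |x + 1| < √(4/11). So R = 2√11/11.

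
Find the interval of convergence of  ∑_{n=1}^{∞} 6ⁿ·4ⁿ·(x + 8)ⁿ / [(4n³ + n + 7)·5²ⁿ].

Apply the ratio test: |a_{n+1}| / |a_n| = [(4n³ + n + 7)/(4(n+1)³ + (n+1) + 7)] · 6·4/25, which tends to 24/25 as n → ∞.
The series converges when 24/25 · |x + 8| < 1, giving R = 25/24.
At x = -167/24: absolute convergence follows by limit comparison with Σ 1/n³.
When x = -217/24, the series is dominated by a constant times Σ 1/n³, which converges (p = 3 > 1).

[-217/24, -167/24]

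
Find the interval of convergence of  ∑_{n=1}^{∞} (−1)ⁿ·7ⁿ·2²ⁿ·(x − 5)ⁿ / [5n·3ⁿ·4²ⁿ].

Ratio test: |a_{n+1}/a_n| = [5n/5(n+1)] · 7·4/(3·16) → 7/12 as n → ∞.
Convergence for |x − 5| · 7/12 < 1, i.e. |x − 5| < 12/7. So R = 12/7.
Check x = 47/7: an alternating series whose terms decrease to 0 in absolute value, so it converges by the Leibniz criterion.
When x = 23/7, the terms behave like c/n; limit comparison with the harmonic series gives divergence.

(23/7, 47/7]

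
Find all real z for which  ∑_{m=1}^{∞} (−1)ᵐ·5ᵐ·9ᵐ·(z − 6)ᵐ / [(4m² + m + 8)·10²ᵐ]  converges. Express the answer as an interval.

By the ratio test, |a_{m+1}/a_m| = [(4m² + m + 8)/(4(m+1)² + (m+1) + 8)] · 5·9/100 → 9/20.
Convergence for |z − 6| · 9/20 < 1, i.e. |z − 6| < 20/9. So R = 20/9.
At z = 74/9: absolute convergence follows by limit comparison with Σ 1/m².
At z = 34/9: the terms are on the order of 1/m², so the series converges absolutely by comparison with the p-series (p = 2 > 1).

[34/9, 74/9]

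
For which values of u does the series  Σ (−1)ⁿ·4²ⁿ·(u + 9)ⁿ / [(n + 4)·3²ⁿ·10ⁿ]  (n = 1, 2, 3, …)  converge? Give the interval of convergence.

The ratio of consecutive coefficients is [(n + 4)/((n+1) + 4)] · 16/(9·10) → 8/45.
The series converges when 8/45 · |u + 9| < 1, giving R = 45/8.
Check u = -27/8: convergence follows from the alternating series test (terms decrease monotonically to 0).
At u = -117/8: the terms are asymptotic to a nonzero constant times 1/n, so the series diverges by limit comparison with Σ 1/n.

(-117/8, -27/8]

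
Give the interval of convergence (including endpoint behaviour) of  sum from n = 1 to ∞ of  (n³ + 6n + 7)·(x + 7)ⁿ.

(-8, -6)

Ratio test: |a_{n+1}/a_n| = ((n+1)³ + 6(n+1) + 7)/(n³ + 6n + 7) → 1 as n → ∞.
Convergence for |x + 7| < 1, so R = 1.
When x = -6, the terms do not tend to 0, so the series diverges.
Check x = -8: the terms do not tend to 0, so the series diverges.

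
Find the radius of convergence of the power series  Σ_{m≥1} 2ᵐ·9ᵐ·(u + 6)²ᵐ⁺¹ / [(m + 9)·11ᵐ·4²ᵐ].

By the ratio test, |a_{m+1}/a_m| = [(m + 9)/((m+1) + 9)] · 2·9/(11·16) → 9/88.
Writing y = (u + 6)², the series in y has radius 88/9, so |u + 6| < √(88/9) and R = 2√22/3.

R = 2√22/3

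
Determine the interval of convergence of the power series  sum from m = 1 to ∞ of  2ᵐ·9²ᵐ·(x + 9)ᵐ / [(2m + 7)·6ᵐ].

The ratio of consecutive coefficients is [(2m + 7)/(2(m+1) + 7)] · 2·81/6 → 27.
Hence the series converges for |x + 9| < 1/(27) = 1/27, so the radius of convergence is 1/27.
Endpoint x = -242/27: comparison with the harmonic series Σ 1/m shows the series diverges.
When x = -244/27, an alternating series whose terms decrease to 0 in absolute value, so it converges by the Leibniz criterion.

[-244/27, -242/27)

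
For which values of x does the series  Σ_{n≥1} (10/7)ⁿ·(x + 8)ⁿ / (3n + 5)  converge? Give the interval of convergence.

[-87/10, -73/10)

Apply the ratio test: |a_{n+1}| / |a_n| = [(3n + 5)/(3(n+1) + 5)] · 10/7, which tends to 10/7 as n → ∞.
Convergence for |x + 8| · 10/7 < 1, i.e. |x + 8| < 7/10. So R = 7/10.
Check x = -73/10: the terms behave like c/n; limit comparison with the harmonic series gives divergence.
Endpoint x = -87/10: an alternating series whose terms decrease to 0 in absolute value, so it converges by the Leibniz criterion.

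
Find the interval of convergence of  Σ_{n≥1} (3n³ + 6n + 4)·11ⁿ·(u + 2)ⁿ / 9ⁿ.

Ratio test: |a_{n+1}/a_n| = [(3(n+1)³ + 6(n+1) + 4)/(3n³ + 6n + 4)] · 11/9 → 11/9 as n → ∞.
Convergence for |u + 2| · 11/9 < 1, i.e. |u + 2| < 9/11. So R = 9/11.
At u = -13/11: the terms do not tend to 0, so the series diverges.
Endpoint u = -31/11: the n-th term does not approach 0; divergence by the term test.

(-31/11, -13/11)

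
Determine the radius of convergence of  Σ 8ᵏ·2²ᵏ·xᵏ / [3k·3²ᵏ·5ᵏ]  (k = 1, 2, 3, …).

The ratio of consecutive coefficients is [3k/3(k+1)] · 8·4/(9·5) → 32/45.
The series converges when 32/45 · |x| < 1, giving R = 45/32.

R = 45/32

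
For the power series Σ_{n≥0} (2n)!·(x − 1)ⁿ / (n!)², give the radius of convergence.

Ratio test: |a_{n+1}/a_n| = (2n+1)·(2n+2)/(n+1)² → 4 as n → ∞.
Hence the series converges for |x − 1| < 1/(4) = 1/4, so the radius of convergence is 1/4.

R = 1/4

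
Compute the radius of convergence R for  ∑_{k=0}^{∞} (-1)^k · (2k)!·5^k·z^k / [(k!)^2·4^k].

The ratio of consecutive coefficients is (2k+1)·(2k+2)/(k+1)² · 5/4 → 5.
Hence the series converges for |z| < 1/(5) = 1/5, so the radius of convergence is 1/5.

R = 1/5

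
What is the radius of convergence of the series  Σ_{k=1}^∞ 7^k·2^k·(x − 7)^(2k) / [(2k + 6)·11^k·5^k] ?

R = √770/14

Ratio test: |a_{k+1}/a_k| = [(2k + 6)/(2(k+1) + 6)] · 7·2/(11·5) → 14/55 as k → ∞.
Writing y = (x − 7)², the series in y has radius 55/14, so |x − 7| < √(55/14) and R = √770/14.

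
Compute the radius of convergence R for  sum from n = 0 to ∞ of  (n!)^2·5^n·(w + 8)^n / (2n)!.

R = 4/5

Ratio test: |a_{n+1}/a_n| = (n+1)²/[(2n+1)·(2n+2)] · 5 → 5/4 as n → ∞.
The series converges when 5/4 · |w + 8| < 1, giving R = 4/5.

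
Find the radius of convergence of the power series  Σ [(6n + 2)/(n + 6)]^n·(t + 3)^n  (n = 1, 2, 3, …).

By the Cauchy root test, |a_n|^(1/n) = (6n + 2)/(n + 6) → 6.
The series converges when 6 · |t + 3| < 1, giving R = 1/6.

R = 1/6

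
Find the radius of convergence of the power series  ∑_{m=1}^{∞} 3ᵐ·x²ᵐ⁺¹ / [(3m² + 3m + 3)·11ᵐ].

Ratio test: |a_{m+1}/a_m| = [(3m² + 3m + 3)/(3(m+1)² + 3(m+1) + 3)] · 3/11 → 3/11 as m → ∞.
Since the exponent of x increases by 2 each term, convergence requires |x|² < 11/3, hence R = √33/3.

R = √33/3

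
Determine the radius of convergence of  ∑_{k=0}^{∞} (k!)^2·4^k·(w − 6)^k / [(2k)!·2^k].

R = 2

The ratio of consecutive coefficients is (k+1)²/[(2k+1)·(2k+2)] · 4/2 → 1/2.
The series converges when 1/2 · |w − 6| < 1, giving R = 2.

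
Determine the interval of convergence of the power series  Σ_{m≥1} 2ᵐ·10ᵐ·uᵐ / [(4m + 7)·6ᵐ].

[-3/10, 3/10)

By the ratio test, |a_{m+1}/a_m| = [(4m + 7)/(4(m+1) + 7)] · 2·10/6 → 10/3.
Hence the series converges for |u| < 1/(10/3) = 3/10, so the radius of convergence is 3/10.
At u = 3/10: the terms are asymptotic to a nonzero constant times 1/m, so the series diverges by limit comparison with Σ 1/m.
At u = -3/10: convergence follows from the alternating series test (terms decrease monotonically to 0).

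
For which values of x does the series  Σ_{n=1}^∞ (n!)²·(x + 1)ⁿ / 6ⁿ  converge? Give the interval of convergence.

Ratio test: |a_{n+1}/a_n| = (n+1)² · 1/6 → ∞ as n → ∞.
The ratio grows without bound, so the series diverges whenever (x + 1) ≠ 0; it converges only at x = -1. R = 0.

{-1}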